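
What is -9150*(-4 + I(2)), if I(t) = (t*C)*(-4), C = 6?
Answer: 475800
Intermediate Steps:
I(t) = -24*t (I(t) = (t*6)*(-4) = (6*t)*(-4) = -24*t)
-9150*(-4 + I(2)) = -9150*(-4 - 24*2) = -9150*(-4 - 48) = -9150*(-52) = 475800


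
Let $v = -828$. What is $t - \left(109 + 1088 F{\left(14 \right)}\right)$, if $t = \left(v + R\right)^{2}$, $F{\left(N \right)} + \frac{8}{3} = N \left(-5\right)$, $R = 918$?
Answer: $\frac{261157}{3} \approx 87052.0$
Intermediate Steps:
$F{\left(N \right)} = - \frac{8}{3} - 5 N$ ($F{\left(N \right)} = - \frac{8}{3} + N \left(-5\right) = - \frac{8}{3} - 5 N$)
$t = 8100$ ($t = \left(-828 + 918\right)^{2} = 90^{2} = 8100$)
$t - \left(109 + 1088 F{\left(14 \right)}\right) = 8100 - \left(109 + 1088 \left(- \frac{8}{3} - 70\right)\right) = 8100 - - \frac{236857}{3} = 8100 + \left(-109 + \frac{237184}{3}\right) = 8100 + \frac{236857}{3} = \frac{261157}{3}$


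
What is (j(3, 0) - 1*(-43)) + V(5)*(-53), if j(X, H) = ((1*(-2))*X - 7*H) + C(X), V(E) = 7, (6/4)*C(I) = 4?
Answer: -994/3 ≈ -331.33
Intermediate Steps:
C(I) = 8/3 (C(I) = (⅔)*4 = 8/3)
j(X, H) = 8/3 - 7*H - 2*X (j(X, H) = ((1*(-2))*X - 7*H) + 8/3 = (-2*X - 7*H) + 8/3 = (-7*H - 2*X) + 8/3 = 8/3 - 7*H - 2*X)
(j(3, 0) - 1*(-43)) + V(5)*(-53) = ((8/3 - 7*0 - 2*3) - 1*(-43)) + 7*(-53) = ((8/3 + 0 - 6) + 43) - 371 = (-10/3 + 43) - 371 = 119/3 - 371 = -994/3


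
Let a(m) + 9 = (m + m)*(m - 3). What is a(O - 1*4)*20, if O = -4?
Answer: 3340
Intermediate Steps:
a(m) = -9 + 2*m*(-3 + m) (a(m) = -9 + (m + m)*(m - 3) = -9 + (2*m)*(-3 + m) = -9 + 2*m*(-3 + m))
a(O - 1*4)*20 = (-9 - 6*(-4 - 1*4) + 2*(-4 - 1*4)**2)*20 = (-9 - 6*(-4 - 4) + 2*(-4 - 4)**2)*20 = (-9 - 6*(-8) + 2*(-8)**2)*20 = (-9 + 48 + 2*64)*20 = (-9 + 48 + 128)*20 = 167*20 = 3340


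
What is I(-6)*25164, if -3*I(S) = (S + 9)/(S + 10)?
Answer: -6291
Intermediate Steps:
I(S) = -(9 + S)/(3*(10 + S)) (I(S) = -(S + 9)/(3*(S + 10)) = -(9 + S)/(3*(10 + S)))
I(-6)*25164 = ((-9 - 1*(-6))/(3*(10 - 6)))*25164 = ((⅓)*(-9 + 6)/4)*25164 = ((⅓)*(¼)*(-3))*25164 = -¼*25164 = -6291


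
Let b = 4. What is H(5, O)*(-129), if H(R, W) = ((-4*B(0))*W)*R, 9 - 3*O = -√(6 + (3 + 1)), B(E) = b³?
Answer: 495360 + 55040*√10 ≈ 6.6941e+5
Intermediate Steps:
B(E) = 64 (B(E) = 4³ = 64)
O = 3 + √10/3 (O = 3 - (-1)*√(6 + (3 + 1))/3 = 3 - (-1)*√(6 + 4)/3 = 3 - (-1)*√10/3 = 3 + √10/3 ≈ 4.0541)
H(R, W) = -256*R*W (H(R, W) = ((-4*64)*W)*R = (-256*W)*R = -256*R*W)
H(5, O)*(-129) = -256*5*(3 + √10/3)*(-129) = (-3840 - 1280*√10/3)*(-129) = 495360 + 55040*√10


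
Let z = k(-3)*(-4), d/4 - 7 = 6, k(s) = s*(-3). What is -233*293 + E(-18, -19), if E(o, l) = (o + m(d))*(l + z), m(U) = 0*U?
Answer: -67279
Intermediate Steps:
k(s) = -3*s
d = 52 (d = 28 + 4*6 = 28 + 24 = 52)
m(U) = 0
z = -36 (z = -3*(-3)*(-4) = 9*(-4) = -36)
E(o, l) = o*(-36 + l) (E(o, l) = (o + 0)*(l - 36) = o*(-36 + l))
-233*293 + E(-18, -19) = -233*293 - 18*(-36 - 19) = -68269 - 18*(-55) = -68269 + 990 = -67279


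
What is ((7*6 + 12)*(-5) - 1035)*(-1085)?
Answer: 1415925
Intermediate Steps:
((7*6 + 12)*(-5) - 1035)*(-1085) = ((42 + 12)*(-5) - 1035)*(-1085) = (54*(-5) - 1035)*(-1085) = (-270 - 1035)*(-1085) = -1305*(-1085) = 1415925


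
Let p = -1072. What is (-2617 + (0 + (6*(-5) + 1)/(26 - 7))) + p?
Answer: -70120/19 ≈ -3690.5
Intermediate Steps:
(-2617 + (0 + (6*(-5) + 1)/(26 - 7))) + p = (-2617 + (0 + (6*(-5) + 1)/(26 - 7))) - 1072 = (-2617 + (0 + (-30 + 1)/19)) - 1072 = (-2617 + (0 + (1/19)*(-29))) - 1072 = (-2617 + (0 - 29/19)) - 1072 = (-2617 - 29/19) - 1072 = -49752/19 - 1072 = -70120/19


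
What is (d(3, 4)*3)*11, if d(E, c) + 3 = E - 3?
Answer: -99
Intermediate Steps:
d(E, c) = -6 + E (d(E, c) = -3 + (E - 3) = -3 + (-3 + E) = -6 + E)
(d(3, 4)*3)*11 = ((-6 + 3)*3)*11 = -3*3*11 = -9*11 = -99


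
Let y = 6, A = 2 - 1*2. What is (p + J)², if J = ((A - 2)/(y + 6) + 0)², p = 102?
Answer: 13490929/1296 ≈ 10410.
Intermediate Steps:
A = 0 (A = 2 - 2 = 0)
J = 1/36 (J = ((0 - 2)/(6 + 6) + 0)² = (-2/12 + 0)² = (-2*1/12 + 0)² = (-⅙ + 0)² = (-⅙)² = 1/36 ≈ 0.027778)
(p + J)² = (102 + 1/36)² = (3673/36)² = 13490929/1296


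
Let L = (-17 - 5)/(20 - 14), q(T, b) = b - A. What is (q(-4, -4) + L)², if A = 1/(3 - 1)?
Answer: 2401/36 ≈ 66.694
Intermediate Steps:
A = ½ (A = 1/2 = ½ ≈ 0.50000)
q(T, b) = -½ + b (q(T, b) = b - 1*½ = b - ½ = -½ + b)
L = -11/3 (L = -22/6 = -22*⅙ = -11/3 ≈ -3.6667)
(q(-4, -4) + L)² = ((-½ - 4) - 11/3)² = (-9/2 - 11/3)² = (-49/6)² = 2401/36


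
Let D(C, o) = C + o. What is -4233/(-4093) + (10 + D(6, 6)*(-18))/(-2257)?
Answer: 10397039/9237901 ≈ 1.1255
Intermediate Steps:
-4233/(-4093) + (10 + D(6, 6)*(-18))/(-2257) = -4233/(-4093) + (10 + (6 + 6)*(-18))/(-2257) = -4233*(-1/4093) + (10 + 12*(-18))*(-1/2257) = 4233/4093 + (10 - 216)*(-1/2257) = 4233/4093 - 206*(-1/2257) = 4233/4093 + 206/2257 = 10397039/9237901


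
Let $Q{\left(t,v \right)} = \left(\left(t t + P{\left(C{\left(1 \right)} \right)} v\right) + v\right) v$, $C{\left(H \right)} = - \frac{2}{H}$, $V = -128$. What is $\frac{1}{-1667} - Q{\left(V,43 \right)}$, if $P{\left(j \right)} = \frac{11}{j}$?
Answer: $- \frac{2321102463}{3334} \approx -6.9619 \cdot 10^{5}$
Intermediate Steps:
$Q{\left(t,v \right)} = v \left(t^{2} - \frac{9 v}{2}\right)$ ($Q{\left(t,v \right)} = \left(\left(t t + \frac{11}{\left(-2\right) 1^{-1}} v\right) + v\right) v = \left(\left(t^{2} + \frac{11}{\left(-2\right) 1} v\right) + v\right) v = \left(\left(t^{2} + \frac{11}{-2} v\right) + v\right) v = \left(\left(t^{2} + 11 \left(- \frac{1}{2}\right) v\right) + v\right) v = \left(\left(t^{2} - \frac{11 v}{2}\right) + v\right) v = \left(t^{2} - \frac{9 v}{2}\right) v = v \left(t^{2} - \frac{9 v}{2}\right)$)
$\frac{1}{-1667} - Q{\left(V,43 \right)} = \frac{1}{-1667} - \frac{1}{2} \cdot 43 \left(\left(-9\right) 43 + 2 \left(-128\right)^{2}\right) = - \frac{1}{1667} - \frac{1}{2} \cdot 43 \left(-387 + 2 \cdot 16384\right) = - \frac{1}{1667} - \frac{1}{2} \cdot 43 \left(-387 + 32768\right) = - \frac{1}{1667} - \frac{1}{2} \cdot 43 \cdot 32381 = - \frac{1}{1667} - \frac{1392383}{2} = - \frac{2321102463}{3334}$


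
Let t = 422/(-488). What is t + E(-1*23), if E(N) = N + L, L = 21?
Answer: -699/244 ≈ -2.8648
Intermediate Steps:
E(N) = 21 + N (E(N) = N + 21 = 21 + N)
t = -211/244 (t = 422*(-1/488) = -211/244 ≈ -0.86475)
t + E(-1*23) = -211/244 + (21 - 1*23) = -211/244 + (21 - 23) = -211/244 - 2 = -699/244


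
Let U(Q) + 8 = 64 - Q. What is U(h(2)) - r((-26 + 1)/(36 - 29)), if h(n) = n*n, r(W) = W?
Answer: 389/7 ≈ 55.571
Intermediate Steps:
h(n) = n**2
U(Q) = 56 - Q (U(Q) = -8 + (64 - Q) = 56 - Q)
U(h(2)) - r((-26 + 1)/(36 - 29)) = (56 - 1*2**2) - (-26 + 1)/(36 - 29) = (56 - 1*4) - (-25)/7 = (56 - 4) - (-25)/7 = 52 - 1*(-25/7) = 52 + 25/7 = 389/7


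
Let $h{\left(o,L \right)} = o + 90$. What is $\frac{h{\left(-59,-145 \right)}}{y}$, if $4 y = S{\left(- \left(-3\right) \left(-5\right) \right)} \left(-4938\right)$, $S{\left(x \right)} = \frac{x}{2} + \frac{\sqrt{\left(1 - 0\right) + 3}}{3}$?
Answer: $\frac{124}{33743} \approx 0.0036748$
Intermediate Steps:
$h{\left(o,L \right)} = 90 + o$
$S{\left(x \right)} = \frac{2}{3} + \frac{x}{2}$ ($S{\left(x \right)} = x \frac{1}{2} + \sqrt{\left(1 + 0\right) + 3} \cdot \frac{1}{3} = \frac{x}{2} + \sqrt{1 + 3} \cdot \frac{1}{3} = \frac{x}{2} + \sqrt{4} \cdot \frac{1}{3} = \frac{x}{2} + 2 \cdot \frac{1}{3} = \frac{x}{2} + \frac{2}{3} = \frac{2}{3} + \frac{x}{2}$)
$y = \frac{33743}{4}$ ($y = \frac{\left(\frac{2}{3} + \frac{\left(-1\right) \left(\left(-3\right) \left(-5\right)\right)}{2}\right) \left(-4938\right)}{4} = \frac{\left(\frac{2}{3} + \frac{\left(-1\right) 15}{2}\right) \left(-4938\right)}{4} = \frac{\left(\frac{2}{3} + \frac{1}{2} \left(-15\right)\right) \left(-4938\right)}{4} = \frac{\left(\frac{2}{3} - \frac{15}{2}\right) \left(-4938\right)}{4} = \frac{\left(- \frac{41}{6}\right) \left(-4938\right)}{4} = \frac{1}{4} \cdot 33743 = \frac{33743}{4} \approx 8435.8$)
$\frac{h{\left(-59,-145 \right)}}{y} = \frac{90 - 59}{\frac{33743}{4}} = 31 \cdot \frac{4}{33743} = \frac{124}{33743}$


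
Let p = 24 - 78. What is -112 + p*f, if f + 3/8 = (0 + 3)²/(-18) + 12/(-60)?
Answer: -1079/20 ≈ -53.950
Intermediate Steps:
p = -54
f = -43/40 (f = -3/8 + ((0 + 3)²/(-18) + 12/(-60)) = -3/8 + (3²*(-1/18) + 12*(-1/60)) = -3/8 + (9*(-1/18) - ⅕) = -3/8 + (-½ - ⅕) = -3/8 - 7/10 = -43/40 ≈ -1.0750)
-112 + p*f = -112 - 54*(-43/40) = -112 + 1161/20 = -1079/20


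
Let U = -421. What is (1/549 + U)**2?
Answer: 53420152384/301401 ≈ 1.7724e+5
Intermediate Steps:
(1/549 + U)**2 = (1/549 - 421)**2 = (-231128/549)**2 = 53420152384/301401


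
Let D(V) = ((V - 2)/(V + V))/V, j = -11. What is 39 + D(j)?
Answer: 9425/242 ≈ 38.946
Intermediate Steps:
D(V) = (-2 + V)/(2*V²) (D(V) = ((-2 + V)/((2*V)))/V = ((-2 + V)*(1/(2*V)))/V = ((-2 + V)/(2*V))/V = (-2 + V)/(2*V²))
39 + D(j) = 39 + (½)*(-2 - 11)/(-11)² = 39 + (½)*(1/121)*(-13) = 39 - 13/242 = 9425/242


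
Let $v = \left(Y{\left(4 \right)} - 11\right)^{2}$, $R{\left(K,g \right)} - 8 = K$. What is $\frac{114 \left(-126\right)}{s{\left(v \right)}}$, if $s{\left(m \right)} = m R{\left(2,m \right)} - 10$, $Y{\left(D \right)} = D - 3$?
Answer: $- \frac{798}{55} \approx -14.509$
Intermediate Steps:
$Y{\left(D \right)} = -3 + D$ ($Y{\left(D \right)} = D - 3 = -3 + D$)
$R{\left(K,g \right)} = 8 + K$
$v = 100$ ($v = \left(\left(-3 + 4\right) - 11\right)^{2} = \left(1 - 11\right)^{2} = \left(-10\right)^{2} = 100$)
$s{\left(m \right)} = -10 + 10 m$ ($s{\left(m \right)} = m \left(8 + 2\right) - 10 = m 10 - 10 = 10 m - 10 = -10 + 10 m$)
$\frac{114 \left(-126\right)}{s{\left(v \right)}} = \frac{114 \left(-126\right)}{-10 + 10 \cdot 100} = - \frac{14364}{-10 + 1000} = - \frac{14364}{990} = \left(-14364\right) \frac{1}{990} = - \frac{798}{55}$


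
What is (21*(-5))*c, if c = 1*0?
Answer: 0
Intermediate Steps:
c = 0
(21*(-5))*c = (21*(-5))*0 = -105*0 = 0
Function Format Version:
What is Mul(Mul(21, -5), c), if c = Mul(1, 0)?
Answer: 0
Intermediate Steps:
c = 0
Mul(Mul(21, -5), c) = Mul(Mul(21, -5), 0) = Mul(-105, 0) = 0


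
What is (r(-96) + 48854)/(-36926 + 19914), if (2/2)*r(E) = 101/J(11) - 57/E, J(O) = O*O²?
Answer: -2080818089/724575104 ≈ -2.8718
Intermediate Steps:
J(O) = O³
r(E) = 101/1331 - 57/E (r(E) = 101/(11³) - 57/E = 101/1331 - 57/E)
(r(-96) + 48854)/(-36926 + 19914) = ((101/1331 - 57/(-96)) + 48854)/(-36926 + 19914) = ((101/1331 - 57*(-1/96)) + 48854)/(-17012) = ((101/1331 + 19/32) + 48854)*(-1/17012) = (28521/42592 + 48854)*(-1/17012) = (2080818089/42592)*(-1/17012) = -2080818089/724575104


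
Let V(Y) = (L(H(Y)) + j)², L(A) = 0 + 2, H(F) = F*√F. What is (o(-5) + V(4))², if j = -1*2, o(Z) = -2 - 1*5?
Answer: 49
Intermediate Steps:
o(Z) = -7 (o(Z) = -2 - 5 = -7)
H(F) = F^(3/2)
L(A) = 2
j = -2
V(Y) = 0 (V(Y) = (2 - 2)² = 0² = 0)
(o(-5) + V(4))² = (-7 + 0)² = (-7)² = 49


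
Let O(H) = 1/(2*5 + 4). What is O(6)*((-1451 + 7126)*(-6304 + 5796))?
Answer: -1441450/7 ≈ -2.0592e+5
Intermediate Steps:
O(H) = 1/14 (O(H) = 1/(10 + 4) = 1/14)
O(6)*((-1451 + 7126)*(-6304 + 5796)) = ((-1451 + 7126)*(-6304 + 5796))/14 = (5675*(-508))/14 = (1/14)*(-2882900) = -1441450/7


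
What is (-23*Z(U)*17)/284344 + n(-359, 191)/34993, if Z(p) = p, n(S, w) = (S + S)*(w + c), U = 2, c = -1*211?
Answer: 2027907657/4975024796 ≈ 0.40762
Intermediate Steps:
c = -211
n(S, w) = 2*S*(-211 + w) (n(S, w) = (S + S)*(w - 211) = (2*S)*(-211 + w) = 2*S*(-211 + w))
(-23*Z(U)*17)/284344 + n(-359, 191)/34993 = (-23*2*17)/284344 + (2*(-359)*(-211 + 191))/34993 = -46*17*(1/284344) + (2*(-359)*(-20))*(1/34993) = -782*1/284344 + 14360*(1/34993) = -391/142172 + 14360/34993 = 2027907657/4975024796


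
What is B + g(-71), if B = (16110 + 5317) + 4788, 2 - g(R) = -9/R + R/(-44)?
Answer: 81896471/3124 ≈ 26215.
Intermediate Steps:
g(R) = 2 + 9/R + R/44 (g(R) = 2 - (-9/R + R/(-44)) = 2 - (-9/R + R*(-1/44)) = 2 - (-9/R - R/44) = 2 + (9/R + R/44) = 2 + 9/R + R/44)
B = 26215 (B = 21427 + 4788 = 26215)
B + g(-71) = 26215 + (2 + 9/(-71) + (1/44)*(-71)) = 26215 + (2 + 9*(-1/71) - 71/44) = 26215 + (2 - 9/71 - 71/44) = 26215 + 811/3124 = 81896471/3124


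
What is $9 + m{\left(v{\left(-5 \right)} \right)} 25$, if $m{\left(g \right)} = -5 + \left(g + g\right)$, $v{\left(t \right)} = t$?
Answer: $-366$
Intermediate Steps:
$m{\left(g \right)} = -5 + 2 g$
$9 + m{\left(v{\left(-5 \right)} \right)} 25 = 9 + \left(-5 + 2 \left(-5\right)\right) 25 = 9 + \left(-5 - 10\right) 25 = 9 - 375 = -366$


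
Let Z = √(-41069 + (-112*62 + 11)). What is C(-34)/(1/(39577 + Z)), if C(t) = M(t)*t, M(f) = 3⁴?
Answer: -108995058 - 2754*I*√48002 ≈ -1.09e+8 - 6.0338e+5*I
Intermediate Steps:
M(f) = 81
C(t) = 81*t
Z = I*√48002 (Z = √(-41069 + (-6944 + 11)) = √(-41069 - 6933) = √(-48002) = I*√48002 ≈ 219.09*I)
C(-34)/(1/(39577 + Z)) = (81*(-34))/(1/(39577 + I*√48002)) = -2754*(39577 + I*√48002) = -108995058 - 2754*I*√48002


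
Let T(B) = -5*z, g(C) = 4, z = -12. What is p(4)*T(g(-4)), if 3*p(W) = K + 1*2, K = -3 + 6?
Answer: 100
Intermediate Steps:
K = 3
T(B) = 60 (T(B) = -5*(-12) = 60)
p(W) = 5/3 (p(W) = (3 + 1*2)/3 = (3 + 2)/3 = (⅓)*5 = 5/3)
p(4)*T(g(-4)) = (5/3)*60 = 100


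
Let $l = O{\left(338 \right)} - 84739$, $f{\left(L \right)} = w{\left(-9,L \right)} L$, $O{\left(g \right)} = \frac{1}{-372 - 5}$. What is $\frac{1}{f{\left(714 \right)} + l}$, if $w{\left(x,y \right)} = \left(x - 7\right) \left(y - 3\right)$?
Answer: $- \frac{377}{3094115532} \approx -1.2184 \cdot 10^{-7}$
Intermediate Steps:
$w{\left(x,y \right)} = \left(-7 + x\right) \left(-3 + y\right)$
$O{\left(g \right)} = - \frac{1}{377}$ ($O{\left(g \right)} = \frac{1}{-377} = - \frac{1}{377}$)
$f{\left(L \right)} = L \left(48 - 16 L\right)$ ($f{\left(L \right)} = \left(21 - 7 L - -27 - 9 L\right) L = \left(21 - 7 L + 27 - 9 L\right) L = \left(48 - 16 L\right) L = L \left(48 - 16 L\right)$)
$l = - \frac{31946604}{377}$ ($l = - \frac{1}{377} - 84739 = - \frac{31946604}{377} \approx -84739.0$)
$\frac{1}{f{\left(714 \right)} + l} = \frac{1}{16 \cdot 714 \left(3 - 714\right) - \frac{31946604}{377}} = \frac{1}{16 \cdot 714 \left(-711\right) - \frac{31946604}{377}} = \frac{1}{-8122464 - \frac{31946604}{377}} = \frac{1}{- \frac{3094115532}{377}} = - \frac{377}{3094115532}$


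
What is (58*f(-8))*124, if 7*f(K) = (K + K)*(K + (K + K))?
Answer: 2761728/7 ≈ 3.9453e+5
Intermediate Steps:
f(K) = 6*K²/7 (f(K) = ((K + K)*(K + (K + K)))/7 = ((2*K)*(K + 2*K))/7 = ((2*K)*(3*K))/7 = (6*K²)/7 = 6*K²/7)
(58*f(-8))*124 = (58*((6/7)*(-8)²))*124 = (58*((6/7)*64))*124 = (58*(384/7))*124 = (22272/7)*124 = 2761728/7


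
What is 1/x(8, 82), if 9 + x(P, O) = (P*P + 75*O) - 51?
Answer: 1/6154 ≈ 0.00016250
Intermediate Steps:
x(P, O) = -60 + P**2 + 75*O (x(P, O) = -9 + ((P*P + 75*O) - 51) = -9 + ((P**2 + 75*O) - 51) = -9 + (-51 + P**2 + 75*O) = -60 + P**2 + 75*O)
1/x(8, 82) = 1/(-60 + 8**2 + 75*82) = 1/(-60 + 64 + 6150) = 1/6154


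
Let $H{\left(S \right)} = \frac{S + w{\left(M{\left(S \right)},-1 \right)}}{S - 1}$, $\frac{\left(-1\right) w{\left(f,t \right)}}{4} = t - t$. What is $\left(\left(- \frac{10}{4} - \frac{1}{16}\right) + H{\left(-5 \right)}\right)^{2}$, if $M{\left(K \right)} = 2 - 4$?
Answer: $\frac{6889}{2304} \approx 2.99$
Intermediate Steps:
$M{\left(K \right)} = -2$
$w{\left(f,t \right)} = 0$ ($w{\left(f,t \right)} = - 4 \left(t - t\right) = \left(-4\right) 0 = 0$)
$H{\left(S \right)} = \frac{S}{-1 + S}$ ($H{\left(S \right)} = \frac{S + 0}{S - 1} = \frac{S}{-1 + S}$)
$\left(\left(- \frac{10}{4} - \frac{1}{16}\right) + H{\left(-5 \right)}\right)^{2} = \left(\left(- \frac{10}{4} - \frac{1}{16}\right) - \frac{5}{-1 - 5}\right)^{2} = \left(\left(\left(-10\right) \frac{1}{4} - \frac{1}{16}\right) - \frac{5}{-6}\right)^{2} = \left(\left(- \frac{5}{2} - \frac{1}{16}\right) - - \frac{5}{6}\right)^{2} = \left(- \frac{41}{16} + \frac{5}{6}\right)^{2} = \left(- \frac{83}{48}\right)^{2} = \frac{6889}{2304}$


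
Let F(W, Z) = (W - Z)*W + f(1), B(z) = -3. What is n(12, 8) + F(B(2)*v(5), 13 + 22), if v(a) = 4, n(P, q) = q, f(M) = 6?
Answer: 578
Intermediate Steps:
F(W, Z) = 6 + W*(W - Z) (F(W, Z) = (W - Z)*W + 6 = W*(W - Z) + 6 = 6 + W*(W - Z))
n(12, 8) + F(B(2)*v(5), 13 + 22) = 8 + (6 + (-3*4)**2 - (-3*4)*(13 + 22)) = 8 + (6 + (-12)**2 - 1*(-12)*35) = 8 + (6 + 144 + 420) = 8 + 570 = 578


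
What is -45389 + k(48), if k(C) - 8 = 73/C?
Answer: -2178215/48 ≈ -45380.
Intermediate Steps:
k(C) = 8 + 73/C
-45389 + k(48) = -45389 + (8 + 73/48) = -45389 + 457/48 = -2178215/48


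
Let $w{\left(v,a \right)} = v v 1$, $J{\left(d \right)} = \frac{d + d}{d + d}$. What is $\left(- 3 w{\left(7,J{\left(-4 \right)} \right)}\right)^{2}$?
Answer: $21609$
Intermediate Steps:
$J{\left(d \right)} = 1$ ($J{\left(d \right)} = \frac{2 d}{2 d} = 2 d \frac{1}{2 d} = 1$)
$w{\left(v,a \right)} = v^{2}$ ($w{\left(v,a \right)} = v^{2} \cdot 1 = v^{2}$)
$\left(- 3 w{\left(7,J{\left(-4 \right)} \right)}\right)^{2} = \left(- 3 \cdot 7^{2}\right)^{2} = \left(\left(-3\right) 49\right)^{2} = \left(-147\right)^{2} = 21609$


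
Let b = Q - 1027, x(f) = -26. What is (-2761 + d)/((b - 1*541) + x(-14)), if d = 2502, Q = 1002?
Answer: 7/16 ≈ 0.43750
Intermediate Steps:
b = -25 (b = 1002 - 1027 = -25)
(-2761 + d)/((b - 1*541) + x(-14)) = (-2761 + 2502)/((-25 - 1*541) - 26) = -259/((-25 - 541) - 26) = -259/(-566 - 26) = -259/(-592) = -259*(-1/592) = 7/16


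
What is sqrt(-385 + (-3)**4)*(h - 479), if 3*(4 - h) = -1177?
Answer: -992*I*sqrt(19)/3 ≈ -1441.3*I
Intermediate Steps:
h = 1189/3 (h = 4 - 1/3*(-1177) = 4 + 1177/3 = 1189/3 ≈ 396.33)
sqrt(-385 + (-3)**4)*(h - 479) = sqrt(-385 + (-3)**4)*(1189/3 - 479) = sqrt(-385 + 81)*(-248/3) = sqrt(-304)*(-248/3) = (4*I*sqrt(19))*(-248/3) = -992*I*sqrt(19)/3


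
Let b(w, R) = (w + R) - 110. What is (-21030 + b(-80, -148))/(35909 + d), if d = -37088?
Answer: 21368/1179 ≈ 18.124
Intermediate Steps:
b(w, R) = -110 + R + w (b(w, R) = (R + w) - 110 = -110 + R + w)
(-21030 + b(-80, -148))/(35909 + d) = (-21030 + (-110 - 148 - 80))/(35909 - 37088) = (-21030 - 338)/(-1179) = -21368*(-1/1179) = 21368/1179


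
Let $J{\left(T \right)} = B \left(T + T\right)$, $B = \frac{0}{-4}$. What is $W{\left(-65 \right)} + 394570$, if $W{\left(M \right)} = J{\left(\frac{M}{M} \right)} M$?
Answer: $394570$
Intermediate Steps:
$B = 0$ ($B = 0 \left(- \frac{1}{4}\right) = 0$)
$J{\left(T \right)} = 0$ ($J{\left(T \right)} = 0 \left(T + T\right) = 0 \cdot 2 T = 0$)
$W{\left(M \right)} = 0$ ($W{\left(M \right)} = 0 M = 0$)
$W{\left(-65 \right)} + 394570 = 0 + 394570 = 394570$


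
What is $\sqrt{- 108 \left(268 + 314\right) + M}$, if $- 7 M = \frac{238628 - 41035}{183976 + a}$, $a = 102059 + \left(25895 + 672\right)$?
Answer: $\frac{i \sqrt{300972592099506278}}{2188214} \approx 250.71 i$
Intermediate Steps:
$a = 128626$ ($a = 102059 + 26567 = 128626$)
$M = - \frac{197593}{2188214}$ ($M = - \frac{\left(238628 - 41035\right) \frac{1}{183976 + 128626}}{7} = - \frac{197593 \cdot \frac{1}{312602}}{7} = \left(- \frac{1}{7}\right) \frac{197593}{312602} = - \frac{197593}{2188214} \approx -0.090299$)
$\sqrt{- 108 \left(268 + 314\right) + M} = \sqrt{- 108 \left(268 + 314\right) - \frac{197593}{2188214}} = \sqrt{\left(-108\right) 582 - \frac{197593}{2188214}} = \sqrt{-62856 - \frac{197593}{2188214}} = \sqrt{- \frac{137542576777}{2188214}} = \frac{i \sqrt{300972592099506278}}{2188214}$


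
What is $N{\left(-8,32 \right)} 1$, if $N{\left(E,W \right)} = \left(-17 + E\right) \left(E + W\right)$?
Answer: $-600$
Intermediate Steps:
$N{\left(-8,32 \right)} 1 = \left(\left(-8\right)^{2} - -136 - 544 - 256\right) 1 = \left(64 + 136 - 544 - 256\right) 1 = \left(-600\right) 1 = -600$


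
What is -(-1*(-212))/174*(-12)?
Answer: 424/29 ≈ 14.621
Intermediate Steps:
-(-1*(-212))/174*(-12) = -(1/174)*212*(-12) = -106*(-12)/87 = -1*(-424/29) = 424/29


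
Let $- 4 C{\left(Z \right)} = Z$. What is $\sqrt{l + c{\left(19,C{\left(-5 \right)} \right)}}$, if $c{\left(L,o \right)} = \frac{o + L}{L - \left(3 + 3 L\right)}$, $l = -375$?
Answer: $\frac{i \sqrt{2524821}}{82} \approx 19.378 i$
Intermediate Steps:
$C{\left(Z \right)} = - \frac{Z}{4}$
$c{\left(L,o \right)} = \frac{L + o}{-3 - 2 L}$
$\sqrt{l + c{\left(19,C{\left(-5 \right)} \right)}} = \sqrt{-375 + \frac{\left(-1\right) 19 - \left(- \frac{1}{4}\right) \left(-5\right)}{3 + 2 \cdot 19}} = \sqrt{-375 + \frac{-19 - \frac{5}{4}}{3 + 38}} = \sqrt{-375 + \frac{-19 - \frac{5}{4}}{41}} = \sqrt{-375 + \frac{1}{41} \left(- \frac{81}{4}\right)} = \sqrt{-375 - \frac{81}{164}} = \sqrt{- \frac{61581}{164}} = \frac{i \sqrt{2524821}}{82}$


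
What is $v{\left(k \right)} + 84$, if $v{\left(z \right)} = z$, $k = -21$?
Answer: $63$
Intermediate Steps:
$v{\left(k \right)} + 84 = -21 + 84 = 63$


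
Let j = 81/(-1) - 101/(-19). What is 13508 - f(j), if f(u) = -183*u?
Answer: -6502/19 ≈ -342.21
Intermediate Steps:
j = -1438/19 (j = 81*(-1) - 101*(-1/19) = -81 + 101/19 = -1438/19 ≈ -75.684)
13508 - f(j) = 13508 - (-183)*(-1438)/19 = 13508 - 1*263154/19 = 13508 - 263154/19 = -6502/19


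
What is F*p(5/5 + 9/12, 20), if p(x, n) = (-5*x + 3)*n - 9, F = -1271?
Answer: 157604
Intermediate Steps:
p(x, n) = -9 + n*(3 - 5*x) (p(x, n) = (3 - 5*x)*n - 9 = n*(3 - 5*x) - 9 = -9 + n*(3 - 5*x))
F*p(5/5 + 9/12, 20) = -1271*(-9 + 3*20 - 5*20*(5/5 + 9/12)) = -1271*(-9 + 60 - 5*20*(5*(1/5) + 9*(1/12))) = -1271*(-9 + 60 - 5*20*(1 + 3/4)) = -1271*(-9 + 60 - 5*20*7/4) = -1271*(-9 + 60 - 175) = -1271*(-124) = 157604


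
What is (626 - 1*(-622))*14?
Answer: 17472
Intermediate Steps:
(626 - 1*(-622))*14 = (626 + 622)*14 = 1248*14 = 17472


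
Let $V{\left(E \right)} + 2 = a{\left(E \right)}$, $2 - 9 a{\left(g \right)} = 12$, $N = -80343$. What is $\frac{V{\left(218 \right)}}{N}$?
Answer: $\frac{28}{723087} \approx 3.8723 \cdot 10^{-5}$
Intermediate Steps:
$a{\left(g \right)} = - \frac{10}{9}$ ($a{\left(g \right)} = \frac{2}{9} - \frac{4}{3} = - \frac{10}{9}$)
$V{\left(E \right)} = - \frac{28}{9}$ ($V{\left(E \right)} = -2 - \frac{10}{9} = - \frac{28}{9}$)
$\frac{V{\left(218 \right)}}{N} = - \frac{28}{9 \left(-80343\right)} = \left(- \frac{28}{9}\right) \left(- \frac{1}{80343}\right) = \frac{28}{723087}$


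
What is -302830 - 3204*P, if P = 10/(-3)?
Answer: -292150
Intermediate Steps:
P = -10/3 (P = 10*(-⅓) = -10/3 ≈ -3.3333)
-302830 - 3204*P = -302830 - 3204*(-10)/3 = -302830 - 1*(-10680) = -302830 + 10680 = -292150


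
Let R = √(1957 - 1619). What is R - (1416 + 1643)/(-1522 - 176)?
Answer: 3059/1698 + 13*√2 ≈ 20.186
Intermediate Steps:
R = 13*√2 (R = √338 = 13*√2 ≈ 18.385)
R - (1416 + 1643)/(-1522 - 176) = 13*√2 - (1416 + 1643)/(-1522 - 176) = 13*√2 - 3059/(-1698) = 13*√2 - 3059*(-1)/1698 = 13*√2 - 1*(-3059/1698) = 13*√2 + 3059/1698 = 3059/1698 + 13*√2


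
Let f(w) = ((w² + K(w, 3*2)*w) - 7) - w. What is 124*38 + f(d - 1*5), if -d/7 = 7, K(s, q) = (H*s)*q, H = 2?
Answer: 42667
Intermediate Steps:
K(s, q) = 2*q*s (K(s, q) = (2*s)*q = 2*q*s)
d = -49 (d = -7*7 = -49)
f(w) = -7 - w + 13*w² (f(w) = ((w² + (2*(3*2)*w)*w) - 7) - w = ((w² + (2*6*w)*w) - 7) - w = ((w² + (12*w)*w) - 7) - w = ((w² + 12*w²) - 7) - w = (13*w² - 7) - w = (-7 + 13*w²) - w = -7 - w + 13*w²)
124*38 + f(d - 1*5) = 124*38 + (-7 - (-49 - 1*5) + 13*(-49 - 1*5)²) = 4712 + (-7 - (-49 - 5) + 13*(-49 - 5)²) = 4712 + (-7 - 1*(-54) + 13*(-54)²) = 4712 + (-7 + 54 + 13*2916) = 4712 + (-7 + 54 + 37908) = 4712 + 37955 = 42667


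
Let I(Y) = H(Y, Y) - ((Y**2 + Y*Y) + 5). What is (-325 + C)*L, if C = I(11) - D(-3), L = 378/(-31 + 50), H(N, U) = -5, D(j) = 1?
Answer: -218484/19 ≈ -11499.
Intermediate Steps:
I(Y) = -10 - 2*Y**2 (I(Y) = -5 - ((Y**2 + Y*Y) + 5) = -5 - ((Y**2 + Y**2) + 5) = -5 - (2*Y**2 + 5) = -5 - (5 + 2*Y**2) = -5 + (-5 - 2*Y**2) = -10 - 2*Y**2)
L = 378/19 ≈ 19.895
C = -253 (C = (-10 - 2*11**2) - 1*1 = (-10 - 2*121) - 1 = (-10 - 242) - 1 = -252 - 1 = -253)
(-325 + C)*L = (-325 - 253)*(378/19) = -578*378/19 = -218484/19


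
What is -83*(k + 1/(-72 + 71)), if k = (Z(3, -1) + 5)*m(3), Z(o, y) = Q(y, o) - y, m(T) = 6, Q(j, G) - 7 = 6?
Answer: -9379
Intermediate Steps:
Q(j, G) = 13 (Q(j, G) = 7 + 6 = 13)
Z(o, y) = 13 - y
k = 114 (k = ((13 - 1*(-1)) + 5)*6 = ((13 + 1) + 5)*6 = (14 + 5)*6 = 19*6 = 114)
-83*(k + 1/(-72 + 71)) = -83*(114 + 1/(-72 + 71)) = -83*(114 + 1/(-1)) = -83*(114 - 1) = -83*113 = -9379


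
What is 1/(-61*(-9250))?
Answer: 1/564250 ≈ 1.7723e-6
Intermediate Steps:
1/(-61*(-9250)) = 1/564250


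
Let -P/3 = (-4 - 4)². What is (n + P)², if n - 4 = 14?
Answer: 30276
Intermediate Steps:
n = 18 (n = 4 + 14 = 18)
P = -192 (P = -3*(-4 - 4)² = -3*(-8)² = -3*64 = -192)
(n + P)² = (18 - 192)² = (-174)² = 30276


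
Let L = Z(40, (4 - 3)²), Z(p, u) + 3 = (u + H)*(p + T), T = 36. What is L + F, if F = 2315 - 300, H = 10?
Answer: 2848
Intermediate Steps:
Z(p, u) = -3 + (10 + u)*(36 + p) (Z(p, u) = -3 + (u + 10)*(p + 36) = -3 + (10 + u)*(36 + p))
L = 833 (L = 357 + 10*40 + 36*(4 - 3)² + 40*(4 - 3)² = 357 + 400 + 36*1² + 40*1² = 357 + 400 + 36*1 + 40*1 = 357 + 400 + 36 + 40 = 833)
F = 2015
L + F = 833 + 2015 = 2848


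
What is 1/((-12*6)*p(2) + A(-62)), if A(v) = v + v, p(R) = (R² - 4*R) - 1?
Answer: 1/236 ≈ 0.0042373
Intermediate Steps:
p(R) = -1 + R² - 4*R
A(v) = 2*v
1/((-12*6)*p(2) + A(-62)) = 1/((-12*6)*(-1 + 2² - 4*2) + 2*(-62)) = 1/(-72*(-1 + 4 - 8) - 124) = 1/(-72*(-5) - 124) = 1/(360 - 124) = 1/236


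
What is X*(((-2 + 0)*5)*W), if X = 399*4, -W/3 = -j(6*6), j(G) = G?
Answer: -1723680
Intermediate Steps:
W = 108 (W = -(-3)*6*6 = -(-3)*36 = -3*(-36) = 108)
X = 1596
X*(((-2 + 0)*5)*W) = 1596*(((-2 + 0)*5)*108) = 1596*(-2*5*108) = 1596*(-10*108) = 1596*(-1080) = -1723680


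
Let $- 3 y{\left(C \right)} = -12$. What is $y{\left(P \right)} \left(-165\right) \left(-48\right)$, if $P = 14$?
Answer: $31680$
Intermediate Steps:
$y{\left(C \right)} = 4$ ($y{\left(C \right)} = \left(- \frac{1}{3}\right) \left(-12\right) = 4$)
$y{\left(P \right)} \left(-165\right) \left(-48\right) = 4 \left(-165\right) \left(-48\right) = \left(-660\right) \left(-48\right) = 31680$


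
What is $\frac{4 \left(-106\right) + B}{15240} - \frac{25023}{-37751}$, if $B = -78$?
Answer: $\frac{181199759}{287662620} \approx 0.6299$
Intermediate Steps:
$\frac{4 \left(-106\right) + B}{15240} - \frac{25023}{-37751} = \frac{4 \left(-106\right) - 78}{15240} - \frac{25023}{-37751} = \left(-424 - 78\right) \frac{1}{15240} - - \frac{25023}{37751} = \left(-502\right) \frac{1}{15240} + \frac{25023}{37751} = - \frac{251}{7620} + \frac{25023}{37751} = \frac{181199759}{287662620}$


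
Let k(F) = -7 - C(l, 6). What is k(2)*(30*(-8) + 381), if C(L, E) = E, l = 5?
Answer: -1833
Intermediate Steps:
k(F) = -13 (k(F) = -7 - 1*6 = -7 - 6 = -13)
k(2)*(30*(-8) + 381) = -13*(30*(-8) + 381) = -13*(-240 + 381) = -13*141 = -1833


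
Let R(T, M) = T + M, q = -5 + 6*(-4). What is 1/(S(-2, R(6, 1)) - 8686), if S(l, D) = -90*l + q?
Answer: -1/8535 ≈ -0.00011716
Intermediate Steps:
q = -29 (q = -5 - 24 = -29)
R(T, M) = M + T
S(l, D) = -29 - 90*l (S(l, D) = -90*l - 29 = -29 - 90*l)
1/(S(-2, R(6, 1)) - 8686) = 1/((-29 - 90*(-2)) - 8686) = 1/((-29 + 180) - 8686) = 1/(151 - 8686) = 1/(-8535) = -1/8535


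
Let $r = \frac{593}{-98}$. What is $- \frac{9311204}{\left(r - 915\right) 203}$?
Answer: $\frac{4495064}{90263} \approx 49.8$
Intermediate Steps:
$r = - \frac{593}{98}$ ($r = 593 \left(- \frac{1}{98}\right) = - \frac{593}{98} \approx -6.051$)
$- \frac{9311204}{\left(r - 915\right) 203} = - \frac{9311204}{\left(- \frac{593}{98} - 915\right) 203} = - \frac{9311204}{\left(- \frac{90263}{98}\right) 203} = - \frac{9311204}{- \frac{2617627}{14}} = \left(-9311204\right) \left(- \frac{14}{2617627}\right) = \frac{4495064}{90263}$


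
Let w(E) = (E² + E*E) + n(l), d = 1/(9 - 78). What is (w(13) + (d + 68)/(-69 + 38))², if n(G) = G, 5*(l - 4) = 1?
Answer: 13223215867876/114383025 ≈ 1.1560e+5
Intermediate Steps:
l = 21/5 (l = 4 + (⅕)*1 = 4 + ⅕ = 21/5 ≈ 4.2000)
d = -1/69 (d = 1/(-69) = -1/69 ≈ -0.014493)
w(E) = 21/5 + 2*E² (w(E) = (E² + E*E) + 21/5 = (E² + E²) + 21/5 = 2*E² + 21/5 = 21/5 + 2*E²)
(w(13) + (d + 68)/(-69 + 38))² = ((21/5 + 2*13²) + (-1/69 + 68)/(-69 + 38))² = ((21/5 + 2*169) + (4691/69)/(-31))² = ((21/5 + 338) + (4691/69)*(-1/31))² = (1711/5 - 4691/2139)² = (3636374/10695)² = 13223215867876/114383025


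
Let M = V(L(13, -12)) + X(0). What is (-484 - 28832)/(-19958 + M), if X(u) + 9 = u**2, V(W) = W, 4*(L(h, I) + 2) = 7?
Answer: 39088/26623 ≈ 1.4682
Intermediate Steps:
L(h, I) = -1/4 (L(h, I) = -2 + (1/4)*7 = -2 + 7/4 = -1/4)
X(u) = -9 + u**2
M = -37/4 (M = -1/4 + (-9 + 0**2) = -1/4 + (-9 + 0) = -1/4 - 9 = -37/4 ≈ -9.2500)
(-484 - 28832)/(-19958 + M) = (-484 - 28832)/(-19958 - 37/4) = -29316/(-79869/4) = -29316*(-4/79869) = 39088/26623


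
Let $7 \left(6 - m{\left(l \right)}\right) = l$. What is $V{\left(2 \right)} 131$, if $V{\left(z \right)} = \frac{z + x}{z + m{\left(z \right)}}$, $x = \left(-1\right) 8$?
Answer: $- \frac{917}{9} \approx -101.89$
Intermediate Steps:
$m{\left(l \right)} = 6 - \frac{l}{7}$
$x = -8$
$V{\left(z \right)} = \frac{-8 + z}{6 + \frac{6 z}{7}}$ ($V{\left(z \right)} = \frac{z - 8}{z - \left(-6 + \frac{z}{7}\right)} = \frac{-8 + z}{6 + \frac{6 z}{7}}$)
$V{\left(2 \right)} 131 = \frac{7 \left(-8 + 2\right)}{6 \left(7 + 2\right)} 131 = \frac{7}{6} \cdot \frac{1}{9} \left(-6\right) 131 = \left(- \frac{7}{9}\right) 131 = - \frac{917}{9}$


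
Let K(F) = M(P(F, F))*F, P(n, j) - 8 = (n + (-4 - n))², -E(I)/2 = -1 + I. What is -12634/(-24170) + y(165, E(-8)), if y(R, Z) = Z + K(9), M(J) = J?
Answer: 2834207/12085 ≈ 234.52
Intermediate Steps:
E(I) = 2 - 2*I (E(I) = -2*(-1 + I) = 2 - 2*I)
P(n, j) = 24 (P(n, j) = 8 + (n + (-4 - n))² = 8 + (-4)² = 8 + 16 = 24)
K(F) = 24*F
y(R, Z) = 216 + Z (y(R, Z) = Z + 24*9 = Z + 216 = 216 + Z)
-12634/(-24170) + y(165, E(-8)) = -12634/(-24170) + (216 + (2 - 2*(-8))) = -12634*(-1/24170) + (216 + (2 + 16)) = 6317/12085 + (216 + 18) = 6317/12085 + 234 = 2834207/12085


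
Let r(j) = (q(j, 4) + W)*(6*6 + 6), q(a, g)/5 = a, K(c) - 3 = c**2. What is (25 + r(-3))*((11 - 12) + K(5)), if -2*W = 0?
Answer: -16335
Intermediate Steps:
W = 0 (W = -1/2*0 = 0)
K(c) = 3 + c**2
q(a, g) = 5*a
r(j) = 210*j (r(j) = (5*j + 0)*(6*6 + 6) = (5*j)*(36 + 6) = (5*j)*42 = 210*j)
(25 + r(-3))*((11 - 12) + K(5)) = (25 + 210*(-3))*((11 - 12) + (3 + 5**2)) = (25 - 630)*(-1 + (3 + 25)) = -605*(-1 + 28) = -605*27 = -16335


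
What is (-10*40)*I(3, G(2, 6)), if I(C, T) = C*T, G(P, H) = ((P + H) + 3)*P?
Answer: -26400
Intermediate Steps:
G(P, H) = P*(3 + H + P) (G(P, H) = ((H + P) + 3)*P = (3 + H + P)*P = P*(3 + H + P))
(-10*40)*I(3, G(2, 6)) = (-10*40)*(3*(2*(3 + 6 + 2))) = -1200*2*11 = -1200*22 = -400*66 = -26400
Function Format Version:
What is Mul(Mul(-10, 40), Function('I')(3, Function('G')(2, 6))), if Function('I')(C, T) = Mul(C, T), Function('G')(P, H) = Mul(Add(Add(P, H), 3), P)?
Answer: -26400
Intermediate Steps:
Function('G')(P, H) = Mul(P, Add(3, H, P)) (Function('G')(P, H) = Mul(Add(Add(H, P), 3), P) = Mul(Add(3, H, P), P) = Mul(P, Add(3, H, P)))
Mul(Mul(-10, 40), Function('I')(3, Function('G')(2, 6))) = Mul(Mul(-10, 40), Mul(3, Mul(2, Add(3, 6, 2)))) = Mul(-400, Mul(3, Mul(2, 11))) = Mul(-400, Mul(3, 22)) = Mul(-400, 66) = -26400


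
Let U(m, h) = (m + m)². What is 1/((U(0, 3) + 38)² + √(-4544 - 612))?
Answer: 361/522573 - I*√1289/1045146 ≈ 0.00069081 - 3.4352e-5*I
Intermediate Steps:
U(m, h) = 4*m² (U(m, h) = (2*m)² = 4*m²)
1/((U(0, 3) + 38)² + √(-4544 - 612)) = 1/((4*0² + 38)² + √(-4544 - 612)) = 1/((4*0 + 38)² + √(-5156)) = 1/((0 + 38)² + 2*I*√1289) = 1/(38² + 2*I*√1289) = 1/(1444 + 2*I*√1289)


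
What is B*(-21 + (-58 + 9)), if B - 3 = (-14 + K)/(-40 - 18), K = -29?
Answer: -7595/29 ≈ -261.90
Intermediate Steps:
B = 217/58 (B = 3 + (-14 - 29)/(-40 - 18) = 3 - 43/(-58) = 3 - 43*(-1/58) = 3 + 43/58 = 217/58 ≈ 3.7414)
B*(-21 + (-58 + 9)) = 217*(-21 + (-58 + 9))/58 = 217*(-21 - 49)/58 = (217/58)*(-70) = -7595/29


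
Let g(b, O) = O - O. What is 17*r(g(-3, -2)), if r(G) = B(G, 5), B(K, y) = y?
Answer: 85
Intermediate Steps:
g(b, O) = 0
r(G) = 5
17*r(g(-3, -2)) = 17*5 = 85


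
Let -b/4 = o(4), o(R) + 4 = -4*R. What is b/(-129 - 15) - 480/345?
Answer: -403/207 ≈ -1.9469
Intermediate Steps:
o(R) = -4 - 4*R
b = 80 (b = -4*(-4 - 4*4) = -4*(-4 - 16) = -4*(-20) = 80)
b/(-129 - 15) - 480/345 = 80/(-129 - 15) - 480/345 = 80/(-144) - 480*1/345 = 80*(-1/144) - 32/23 = -5/9 - 32/23 = -403/207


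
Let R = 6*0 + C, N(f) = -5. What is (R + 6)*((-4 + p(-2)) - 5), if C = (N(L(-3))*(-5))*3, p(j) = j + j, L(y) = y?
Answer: -1053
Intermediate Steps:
p(j) = 2*j
C = 75 (C = -5*(-5)*3 = 25*3 = 75)
R = 75 (R = 6*0 + 75 = 0 + 75 = 75)
(R + 6)*((-4 + p(-2)) - 5) = (75 + 6)*((-4 + 2*(-2)) - 5) = 81*((-4 - 4) - 5) = 81*(-8 - 5) = 81*(-13) = -1053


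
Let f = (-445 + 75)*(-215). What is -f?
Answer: -79550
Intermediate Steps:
f = 79550 (f = -370*(-215) = 79550)
-f = -1*79550 = -79550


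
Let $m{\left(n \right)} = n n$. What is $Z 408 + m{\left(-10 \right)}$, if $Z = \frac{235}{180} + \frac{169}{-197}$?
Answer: $\frac{167050}{591} \approx 282.66$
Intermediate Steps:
$Z = \frac{3175}{7092}$ ($Z = 235 \cdot \frac{1}{180} + 169 \left(- \frac{1}{197}\right) = \frac{47}{36} - \frac{169}{197} = \frac{3175}{7092} \approx 0.44769$)
$m{\left(n \right)} = n^{2}$
$Z 408 + m{\left(-10 \right)} = \frac{3175}{7092} \cdot 408 + \left(-10\right)^{2} = \frac{107950}{591} + 100 = \frac{167050}{591}$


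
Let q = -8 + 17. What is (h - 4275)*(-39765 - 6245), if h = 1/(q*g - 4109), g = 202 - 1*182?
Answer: 772805860760/3929 ≈ 1.9669e+8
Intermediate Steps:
g = 20 (g = 202 - 182 = 20)
q = 9
h = -1/3929 (h = 1/(9*20 - 4109) = 1/(180 - 4109) = 1/(-3929) = -1/3929 ≈ -0.00025452)
(h - 4275)*(-39765 - 6245) = (-1/3929 - 4275)*(-39765 - 6245) = -16796476/3929*(-46010) = 772805860760/3929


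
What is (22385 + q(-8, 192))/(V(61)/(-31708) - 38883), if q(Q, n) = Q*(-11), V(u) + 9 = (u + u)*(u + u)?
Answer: -712573884/1232917039 ≈ -0.57796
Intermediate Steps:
V(u) = -9 + 4*u**2 (V(u) = -9 + (u + u)*(u + u) = -9 + (2*u)*(2*u) = -9 + 4*u**2)
q(Q, n) = -11*Q
(22385 + q(-8, 192))/(V(61)/(-31708) - 38883) = (22385 - 11*(-8))/((-9 + 4*61**2)/(-31708) - 38883) = (22385 + 88)/((-9 + 4*3721)*(-1/31708) - 38883) = 22473/((-9 + 14884)*(-1/31708) - 38883) = 22473/(14875*(-1/31708) - 38883) = 22473/(-14875/31708 - 38883) = 22473/(-1232917039/31708) = 22473*(-31708/1232917039) = -712573884/1232917039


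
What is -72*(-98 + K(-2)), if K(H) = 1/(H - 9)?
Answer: 77688/11 ≈ 7062.5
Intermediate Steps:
K(H) = 1/(-9 + H)
-72*(-98 + K(-2)) = -72*(-98 + 1/(-9 - 2)) = -72*(-98 + 1/(-11)) = -72*(-98 - 1/11) = -72*(-1079/11) = 77688/11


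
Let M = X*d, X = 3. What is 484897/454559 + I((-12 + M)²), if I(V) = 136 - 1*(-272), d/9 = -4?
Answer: 26563567/64937 ≈ 409.07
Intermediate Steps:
d = -36 (d = 9*(-4) = -36)
M = -108 (M = 3*(-36) = -108)
I(V) = 408 (I(V) = 136 + 272 = 408)
484897/454559 + I((-12 + M)²) = 484897/454559 + 408 = 484897*(1/454559) + 408 = 69271/64937 + 408 = 26563567/64937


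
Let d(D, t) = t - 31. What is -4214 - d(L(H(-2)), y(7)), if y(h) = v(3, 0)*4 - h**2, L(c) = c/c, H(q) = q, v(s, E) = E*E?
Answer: -4134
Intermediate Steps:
v(s, E) = E**2
L(c) = 1
y(h) = -h**2 (y(h) = 0**2*4 - h**2 = 0*4 - h**2 = 0 - h**2 = -h**2)
d(D, t) = -31 + t
-4214 - d(L(H(-2)), y(7)) = -4214 - (-31 - 1*7**2) = -4214 - (-31 - 1*49) = -4214 - (-31 - 49) = -4214 - 1*(-80) = -4214 + 80 = -4134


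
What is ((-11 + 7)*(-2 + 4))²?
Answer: 64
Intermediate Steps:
((-11 + 7)*(-2 + 4))² = (-4*2)² = (-8)² = 64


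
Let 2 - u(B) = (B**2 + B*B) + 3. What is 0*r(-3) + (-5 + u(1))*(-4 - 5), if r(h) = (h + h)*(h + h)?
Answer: 72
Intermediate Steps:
r(h) = 4*h**2 (r(h) = (2*h)*(2*h) = 4*h**2)
u(B) = -1 - 2*B**2 (u(B) = 2 - ((B**2 + B*B) + 3) = 2 - ((B**2 + B**2) + 3) = 2 - (2*B**2 + 3) = 2 - (3 + 2*B**2) = 2 + (-3 - 2*B**2) = -1 - 2*B**2)
0*r(-3) + (-5 + u(1))*(-4 - 5) = 0*(4*(-3)**2) + (-5 + (-1 - 2*1**2))*(-4 - 5) = 0*(4*9) + (-5 + (-1 - 2*1))*(-9) = 0*36 + (-5 + (-1 - 2))*(-9) = 0 + (-5 - 3)*(-9) = 0 - 8*(-9) = 0 + 72 = 72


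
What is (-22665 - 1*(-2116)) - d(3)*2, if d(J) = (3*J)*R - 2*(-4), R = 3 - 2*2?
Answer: -20547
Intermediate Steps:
R = -1 (R = 3 - 4 = -1)
d(J) = 8 - 3*J (d(J) = (3*J)*(-1) - 2*(-4) = -3*J + 8 = 8 - 3*J)
(-22665 - 1*(-2116)) - d(3)*2 = (-22665 - 1*(-2116)) - (8 - 3*3)*2 = (-22665 + 2116) - (8 - 9)*2 = -20549 - (-1)*2 = -20549 - 1*(-2) = -20549 + 2 = -20547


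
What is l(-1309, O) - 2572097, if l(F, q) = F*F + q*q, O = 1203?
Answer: 588593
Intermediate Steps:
l(F, q) = F² + q²
l(-1309, O) - 2572097 = ((-1309)² + 1203²) - 2572097 = (1713481 + 1447209) - 2572097 = 3160690 - 2572097 = 588593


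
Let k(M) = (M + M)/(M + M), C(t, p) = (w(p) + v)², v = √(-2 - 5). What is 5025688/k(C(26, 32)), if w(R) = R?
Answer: 5025688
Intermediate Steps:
v = I*√7 (v = √(-7) = I*√7 ≈ 2.6458*I)
C(t, p) = (p + I*√7)²
k(M) = 1 (k(M) = (2*M)/((2*M)) = (2*M)*(1/(2*M)) = 1)
5025688/k(C(26, 32)) = 5025688/1 = 5025688*1 = 5025688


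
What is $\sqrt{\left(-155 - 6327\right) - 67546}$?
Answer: $2 i \sqrt{18507} \approx 272.08 i$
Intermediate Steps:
$\sqrt{\left(-155 - 6327\right) - 67546} = \sqrt{-6482 - 67546} = \sqrt{-74028} = 2 i \sqrt{18507}$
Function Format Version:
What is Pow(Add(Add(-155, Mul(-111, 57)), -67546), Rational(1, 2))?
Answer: Mul(2, I, Pow(18507, Rational(1, 2))) ≈ Mul(272.08, I)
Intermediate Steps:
Pow(Add(Add(-155, Mul(-111, 57)), -67546), Rational(1, 2)) = Pow(Add(Add(-155, -6327), -67546), Rational(1, 2)) = Pow(Add(-6482, -67546), Rational(1, 2)) = Pow(-74028, Rational(1, 2)) = Mul(2, I, Pow(18507, Rational(1, 2)))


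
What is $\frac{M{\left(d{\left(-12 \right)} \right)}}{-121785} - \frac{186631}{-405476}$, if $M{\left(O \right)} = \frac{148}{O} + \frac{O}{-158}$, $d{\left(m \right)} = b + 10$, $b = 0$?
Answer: $\frac{8975537976529}{19505453390700} \approx 0.46016$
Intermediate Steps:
$d{\left(m \right)} = 10$ ($d{\left(m \right)} = 0 + 10 = 10$)
$M{\left(O \right)} = \frac{148}{O} - \frac{O}{158}$ ($M{\left(O \right)} = \frac{148}{O} + O \left(- \frac{1}{158}\right) = \frac{148}{O} - \frac{O}{158}$)
$\frac{M{\left(d{\left(-12 \right)} \right)}}{-121785} - \frac{186631}{-405476} = \frac{\frac{148}{10} - \frac{5}{79}}{-121785} - \frac{186631}{-405476} = \left(148 \cdot \frac{1}{10} - \frac{5}{79}\right) \left(- \frac{1}{121785}\right) - - \frac{186631}{405476} = \left(\frac{74}{5} - \frac{5}{79}\right) \left(- \frac{1}{121785}\right) + \frac{186631}{405476} = \frac{5821}{395} \left(- \frac{1}{121785}\right) + \frac{186631}{405476} = - \frac{5821}{48105075} + \frac{186631}{405476} = \frac{8975537976529}{19505453390700}$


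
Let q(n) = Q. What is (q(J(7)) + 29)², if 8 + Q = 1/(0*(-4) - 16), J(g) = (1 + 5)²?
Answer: 112225/256 ≈ 438.38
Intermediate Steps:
J(g) = 36 (J(g) = 6² = 36)
Q = -129/16 (Q = -8 + 1/(0*(-4) - 16) = -8 + 1/(0 - 16) = -8 + 1/(-16) = -8 - 1/16 = -129/16 ≈ -8.0625)
q(n) = -129/16
(q(J(7)) + 29)² = (-129/16 + 29)² = (335/16)² = 112225/256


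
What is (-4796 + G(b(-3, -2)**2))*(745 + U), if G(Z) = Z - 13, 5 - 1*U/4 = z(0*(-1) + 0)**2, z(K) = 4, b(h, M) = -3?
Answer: -3364800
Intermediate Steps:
U = -44 (U = 20 - 4*4**2 = 20 - 4*16 = 20 - 64 = -44)
G(Z) = -13 + Z
(-4796 + G(b(-3, -2)**2))*(745 + U) = (-4796 + (-13 + (-3)**2))*(745 - 44) = (-4796 + (-13 + 9))*701 = (-4796 - 4)*701 = -4800*701 = -3364800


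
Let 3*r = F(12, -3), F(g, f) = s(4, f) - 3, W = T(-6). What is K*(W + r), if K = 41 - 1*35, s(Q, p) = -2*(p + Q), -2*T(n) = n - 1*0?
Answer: 8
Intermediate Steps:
T(n) = -n/2 (T(n) = -(n - 1*0)/2 = -(n + 0)/2 = -n/2)
s(Q, p) = -2*Q - 2*p (s(Q, p) = -2*(Q + p) = -2*Q - 2*p)
K = 6 (K = 41 - 35 = 6)
W = 3 (W = -½*(-6) = 3)
F(g, f) = -11 - 2*f (F(g, f) = (-2*4 - 2*f) - 3 = (-8 - 2*f) - 3 = -11 - 2*f)
r = -5/3 (r = (-11 - 2*(-3))/3 = (-11 + 6)/3 = (⅓)*(-5) = -5/3 ≈ -1.6667)
K*(W + r) = 6*(3 - 5/3) = 6*(4/3) = 8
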